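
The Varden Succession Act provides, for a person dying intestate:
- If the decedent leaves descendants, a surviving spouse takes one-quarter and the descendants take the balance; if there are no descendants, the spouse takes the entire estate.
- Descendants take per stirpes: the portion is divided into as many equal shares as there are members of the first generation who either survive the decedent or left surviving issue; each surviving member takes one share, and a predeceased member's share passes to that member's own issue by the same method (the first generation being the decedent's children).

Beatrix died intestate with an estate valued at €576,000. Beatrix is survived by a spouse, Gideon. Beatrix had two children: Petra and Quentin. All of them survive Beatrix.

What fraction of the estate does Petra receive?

Petra receives 3/8 of the estate.

Gideon takes one-quarter of €576,000 = €144,000. The remaining €432,000 passes to the descendants.
The descendants' portion (€432,000) is divided into 2 shares of €216,000: Petra and Quentin each take €216,000.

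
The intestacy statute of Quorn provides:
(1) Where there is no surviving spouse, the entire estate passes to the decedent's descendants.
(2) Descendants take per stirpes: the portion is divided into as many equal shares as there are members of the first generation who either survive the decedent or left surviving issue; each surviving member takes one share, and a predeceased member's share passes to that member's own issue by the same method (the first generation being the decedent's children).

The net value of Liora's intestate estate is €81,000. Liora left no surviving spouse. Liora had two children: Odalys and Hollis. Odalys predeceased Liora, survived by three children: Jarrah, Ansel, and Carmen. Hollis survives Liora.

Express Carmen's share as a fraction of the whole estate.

The entire €81,000 passes to the descendants.
That amount (€81,000) is divided into 2 shares of €40,500: Hollis takes €40,500; Odalys's €40,500 share passes to Odalys's issue.
Odalys's share (€40,500) is divided into 3 shares of €13,500: Jarrah, Ansel, and Carmen each take €13,500.

Carmen receives 1/6 of the estate.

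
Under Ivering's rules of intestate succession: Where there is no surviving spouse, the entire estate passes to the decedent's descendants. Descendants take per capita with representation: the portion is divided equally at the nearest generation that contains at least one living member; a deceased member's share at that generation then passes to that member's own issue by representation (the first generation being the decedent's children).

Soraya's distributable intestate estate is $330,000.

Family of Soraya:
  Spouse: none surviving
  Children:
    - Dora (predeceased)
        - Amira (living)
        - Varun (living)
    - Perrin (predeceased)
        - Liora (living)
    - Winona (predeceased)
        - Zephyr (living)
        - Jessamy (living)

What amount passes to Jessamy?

The entire $330,000 passes to the descendants.
No child survives, so the initial division is made at the grandchildren's generation.
That amount ($330,000) is divided into 5 shares of $66,000: Amira, Varun, Liora, Zephyr, and Jessamy each take $66,000.

Jessamy receives $66,000.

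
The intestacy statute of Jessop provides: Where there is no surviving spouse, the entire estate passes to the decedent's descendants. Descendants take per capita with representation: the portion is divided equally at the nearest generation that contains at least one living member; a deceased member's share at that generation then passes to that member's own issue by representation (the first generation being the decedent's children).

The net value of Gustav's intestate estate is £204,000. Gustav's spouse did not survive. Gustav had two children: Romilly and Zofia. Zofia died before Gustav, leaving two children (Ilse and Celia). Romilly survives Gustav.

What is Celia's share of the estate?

Celia receives £51,000.

The entire £204,000 passes to the descendants.
That amount (£204,000) is divided into 2 shares of £102,000: Romilly takes £102,000; Zofia's £102,000 share passes to Zofia's issue.
Zofia's share (£102,000) is divided into 2 shares of £51,000: Ilse and Celia each take £51,000.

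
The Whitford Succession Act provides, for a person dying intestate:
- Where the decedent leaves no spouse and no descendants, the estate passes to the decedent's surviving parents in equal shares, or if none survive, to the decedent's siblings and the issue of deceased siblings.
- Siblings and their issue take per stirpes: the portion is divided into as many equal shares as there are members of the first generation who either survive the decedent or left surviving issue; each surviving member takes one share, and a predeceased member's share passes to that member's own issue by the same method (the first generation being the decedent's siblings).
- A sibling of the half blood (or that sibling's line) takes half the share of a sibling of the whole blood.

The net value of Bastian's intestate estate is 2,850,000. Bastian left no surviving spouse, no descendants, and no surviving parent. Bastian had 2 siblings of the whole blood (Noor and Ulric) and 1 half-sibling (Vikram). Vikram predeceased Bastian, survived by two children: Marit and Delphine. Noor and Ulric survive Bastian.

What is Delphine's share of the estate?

Delphine receives 285,000.

The entire 2,850,000 passes to the siblings and their issue.
Counting each half-blood sibling's line as half a unit, there are 5/2 units in 2,850,000, so one unit is 1,140,000. Whole-blood lines (Noor and Ulric) take 1,140,000 each; half-blood lines (Vikram) take 570,000 each.
Vikram's share (570,000) is divided into 2 shares of 285,000: Marit and Delphine each take 285,000.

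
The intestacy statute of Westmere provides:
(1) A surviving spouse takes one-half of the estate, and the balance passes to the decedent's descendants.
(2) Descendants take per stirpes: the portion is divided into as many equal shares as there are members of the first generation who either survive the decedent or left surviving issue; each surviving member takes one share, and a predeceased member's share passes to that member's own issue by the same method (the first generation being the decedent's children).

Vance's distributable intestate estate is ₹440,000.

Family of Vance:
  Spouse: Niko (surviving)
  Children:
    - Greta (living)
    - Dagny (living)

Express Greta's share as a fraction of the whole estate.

Greta receives 1/4 of the estate.

Niko takes one-half of ₹440,000 = ₹220,000. The remaining ₹220,000 passes to the descendants.
The descendants' portion (₹220,000) is divided into 2 shares of ₹110,000: Greta and Dagny each take ₹110,000.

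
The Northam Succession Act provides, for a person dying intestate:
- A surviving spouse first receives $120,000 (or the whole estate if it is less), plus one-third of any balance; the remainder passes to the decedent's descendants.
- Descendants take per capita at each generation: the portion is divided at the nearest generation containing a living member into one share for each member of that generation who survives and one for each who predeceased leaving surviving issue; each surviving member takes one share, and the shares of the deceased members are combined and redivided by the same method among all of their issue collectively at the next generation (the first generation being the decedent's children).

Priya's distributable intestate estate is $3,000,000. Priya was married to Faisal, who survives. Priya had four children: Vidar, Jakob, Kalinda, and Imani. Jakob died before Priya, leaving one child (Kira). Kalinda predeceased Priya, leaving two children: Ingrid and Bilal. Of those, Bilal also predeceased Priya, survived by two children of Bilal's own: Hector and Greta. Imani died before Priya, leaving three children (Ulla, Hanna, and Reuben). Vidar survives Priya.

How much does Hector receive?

Faisal first takes $120,000, leaving a balance of $2,880,000. Faisal then takes one-third of the balance ($960,000), for a total of $1,080,000. The remaining $1,920,000 passes to the descendants.
The descendants' portion ($1,920,000) is divided at the children's generation into 4 shares of $480,000. Vidar takes $480,000. The 3 shares of the deceased (Jakob, Kalinda, and Imani) are combined into a pool of $1,440,000.
That pool ($1,440,000) is divided at the grandchildren's generation into 6 shares of $240,000. Kira, Ingrid, Ulla, Hanna, and Reuben each take $240,000. The remaining share for the deceased Bilal ($240,000) is carried to the next generation.
That pool ($240,000) is divided at the great-grandchildren's generation equally among Hector and Greta: $120,000 each.

Hector receives $120,000.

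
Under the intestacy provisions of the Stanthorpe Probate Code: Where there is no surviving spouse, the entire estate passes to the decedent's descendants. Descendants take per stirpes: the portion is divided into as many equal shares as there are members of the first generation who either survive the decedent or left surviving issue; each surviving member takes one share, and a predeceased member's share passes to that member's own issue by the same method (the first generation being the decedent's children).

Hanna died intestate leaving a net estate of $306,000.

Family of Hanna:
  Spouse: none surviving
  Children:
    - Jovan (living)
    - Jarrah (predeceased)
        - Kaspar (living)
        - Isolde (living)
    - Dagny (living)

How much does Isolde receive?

Isolde receives $51,000.

The entire $306,000 passes to the descendants.
That amount ($306,000) is divided into 3 shares of $102,000: Jovan and Dagny each take $102,000; Jarrah's $102,000 share passes to Jarrah's issue.
Jarrah's share ($102,000) is divided into 2 shares of $51,000: Kaspar and Isolde each take $51,000.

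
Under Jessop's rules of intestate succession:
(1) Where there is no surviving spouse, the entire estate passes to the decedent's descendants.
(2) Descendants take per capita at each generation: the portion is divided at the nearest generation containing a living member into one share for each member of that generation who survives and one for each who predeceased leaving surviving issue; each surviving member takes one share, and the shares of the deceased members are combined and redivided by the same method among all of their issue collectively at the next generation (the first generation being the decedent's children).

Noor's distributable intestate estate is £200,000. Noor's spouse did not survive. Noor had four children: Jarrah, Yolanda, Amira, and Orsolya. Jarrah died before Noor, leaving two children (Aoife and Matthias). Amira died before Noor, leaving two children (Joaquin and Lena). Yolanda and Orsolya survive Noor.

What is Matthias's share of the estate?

The entire £200,000 passes to the descendants.
That amount (£200,000) is divided at the children's generation into 4 shares of £50,000. Yolanda and Orsolya each take £50,000. The 2 shares of the deceased (Jarrah and Amira) are combined into a pool of £100,000.
That pool (£100,000) is divided at the grandchildren's generation equally among Aoife, Matthias, Joaquin, and Lena: £25,000 each.

Matthias receives £25,000.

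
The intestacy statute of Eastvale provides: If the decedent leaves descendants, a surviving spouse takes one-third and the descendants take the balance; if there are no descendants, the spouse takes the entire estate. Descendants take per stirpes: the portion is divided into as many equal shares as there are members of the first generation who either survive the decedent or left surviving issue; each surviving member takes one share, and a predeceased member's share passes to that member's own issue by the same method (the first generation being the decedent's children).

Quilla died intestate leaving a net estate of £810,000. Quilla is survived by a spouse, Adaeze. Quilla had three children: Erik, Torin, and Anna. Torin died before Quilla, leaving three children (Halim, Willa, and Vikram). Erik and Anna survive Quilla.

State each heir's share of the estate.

Adaeze: £270,000; Erik: £180,000; Halim: £60,000; Willa: £60,000; Vikram: £60,000; Anna: £180,000

Adaeze takes one-third of £810,000 = £270,000. The remaining £540,000 passes to the descendants.
The descendants' portion (£540,000) is divided into 3 shares of £180,000: Erik and Anna each take £180,000; Torin's £180,000 share passes to Torin's issue.
Torin's share (£180,000) is divided into 3 shares of £60,000: Halim, Willa, and Vikram each take £60,000.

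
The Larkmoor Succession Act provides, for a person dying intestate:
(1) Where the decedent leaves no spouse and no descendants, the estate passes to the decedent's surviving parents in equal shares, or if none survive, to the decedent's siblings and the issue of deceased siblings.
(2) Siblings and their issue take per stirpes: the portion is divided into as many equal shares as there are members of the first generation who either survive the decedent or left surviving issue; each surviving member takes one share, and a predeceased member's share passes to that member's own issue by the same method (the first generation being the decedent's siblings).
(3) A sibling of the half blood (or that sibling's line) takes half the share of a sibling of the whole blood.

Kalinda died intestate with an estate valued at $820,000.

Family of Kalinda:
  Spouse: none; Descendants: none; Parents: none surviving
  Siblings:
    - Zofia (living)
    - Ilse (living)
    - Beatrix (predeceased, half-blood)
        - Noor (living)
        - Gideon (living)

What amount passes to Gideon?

The entire $820,000 passes to the siblings and their issue.
Counting each half-blood sibling's line as half a unit, there are 5/2 units in $820,000, so one unit is $328,000. Whole-blood lines (Zofia and Ilse) take $328,000 each; half-blood lines (Beatrix) take $164,000 each.
Beatrix's share ($164,000) is divided into 2 shares of $82,000: Noor and Gideon each take $82,000.

Gideon receives $82,000.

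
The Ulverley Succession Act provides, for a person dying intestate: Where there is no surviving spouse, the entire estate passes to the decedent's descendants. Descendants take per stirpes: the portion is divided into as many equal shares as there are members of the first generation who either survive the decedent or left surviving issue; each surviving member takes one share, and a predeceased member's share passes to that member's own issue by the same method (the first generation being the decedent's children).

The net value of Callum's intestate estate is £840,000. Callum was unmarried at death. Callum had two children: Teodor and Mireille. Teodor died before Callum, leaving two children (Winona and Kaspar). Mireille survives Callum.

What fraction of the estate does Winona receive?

The entire £840,000 passes to the descendants.
That amount (£840,000) is divided into 2 shares of £420,000: Mireille takes £420,000; Teodor's £420,000 share passes to Teodor's issue.
Teodor's share (£420,000) is divided into 2 shares of £210,000: Winona and Kaspar each take £210,000.

Winona receives 1/4 of the estate.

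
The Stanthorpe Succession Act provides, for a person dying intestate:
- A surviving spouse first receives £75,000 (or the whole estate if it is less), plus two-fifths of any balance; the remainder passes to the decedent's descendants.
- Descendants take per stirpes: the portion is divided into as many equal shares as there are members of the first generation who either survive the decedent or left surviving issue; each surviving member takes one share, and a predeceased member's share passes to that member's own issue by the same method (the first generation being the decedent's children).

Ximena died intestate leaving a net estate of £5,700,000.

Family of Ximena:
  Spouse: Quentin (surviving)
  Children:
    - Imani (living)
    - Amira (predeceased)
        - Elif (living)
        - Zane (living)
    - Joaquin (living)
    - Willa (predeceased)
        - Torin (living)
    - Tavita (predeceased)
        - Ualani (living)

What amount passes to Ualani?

Quentin first takes £75,000, leaving a balance of £5,625,000. Quentin then takes two-fifths of the balance (£2,250,000), for a total of £2,325,000. The remaining £3,375,000 passes to the descendants.
The descendants' portion (£3,375,000) is divided into 5 shares of £675,000: Imani and Joaquin each take £675,000; Amira's £675,000 share passes to Amira's issue; Willa's £675,000 share passes to Willa's issue; Tavita's £675,000 share passes to Tavita's issue.
Amira's share (£675,000) is divided into 2 shares of £337,500: Elif and Zane each take £337,500.
Willa's share (£675,000) passes entirely to Torin.
Tavita's share (£675,000) passes entirely to Ualani.

Ualani receives £675,000.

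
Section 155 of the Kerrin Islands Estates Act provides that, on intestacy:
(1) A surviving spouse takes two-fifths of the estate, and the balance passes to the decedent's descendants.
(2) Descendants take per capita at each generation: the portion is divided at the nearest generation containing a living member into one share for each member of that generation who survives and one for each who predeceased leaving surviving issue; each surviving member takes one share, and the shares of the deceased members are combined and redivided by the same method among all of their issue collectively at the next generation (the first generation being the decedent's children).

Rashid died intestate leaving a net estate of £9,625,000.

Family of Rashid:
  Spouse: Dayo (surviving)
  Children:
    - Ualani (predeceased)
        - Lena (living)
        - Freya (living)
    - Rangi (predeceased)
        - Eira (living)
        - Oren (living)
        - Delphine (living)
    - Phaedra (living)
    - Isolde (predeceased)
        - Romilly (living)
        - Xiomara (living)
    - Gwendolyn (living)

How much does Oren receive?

Dayo takes two-fifths of £9,625,000 = £3,850,000. The remaining £5,775,000 passes to the descendants.
The descendants' portion (£5,775,000) is divided at the children's generation into 5 shares of £1,155,000. Phaedra and Gwendolyn each take £1,155,000. The 3 shares of the deceased (Ualani, Rangi, and Isolde) are combined into a pool of £3,465,000.
That pool (£3,465,000) is divided at the grandchildren's generation equally among Lena, Freya, Eira, Oren, Delphine, Romilly, and Xiomara: £495,000 each.

Oren receives £495,000.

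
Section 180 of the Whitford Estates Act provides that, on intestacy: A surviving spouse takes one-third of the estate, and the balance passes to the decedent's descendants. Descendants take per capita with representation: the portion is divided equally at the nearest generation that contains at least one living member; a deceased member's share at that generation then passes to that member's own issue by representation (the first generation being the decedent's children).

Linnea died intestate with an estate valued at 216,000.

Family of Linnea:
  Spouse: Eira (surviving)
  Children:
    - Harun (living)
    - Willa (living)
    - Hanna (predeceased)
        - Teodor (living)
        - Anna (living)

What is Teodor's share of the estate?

Eira takes one-third of 216,000 = 72,000. The remaining 144,000 passes to the descendants.
The descendants' portion (144,000) is divided into 3 shares of 48,000: Harun and Willa each take 48,000; Hanna's 48,000 share passes to Hanna's issue.
Hanna's share (48,000) is divided into 2 shares of 24,000: Teodor and Anna each take 24,000.

Teodor receives 24,000.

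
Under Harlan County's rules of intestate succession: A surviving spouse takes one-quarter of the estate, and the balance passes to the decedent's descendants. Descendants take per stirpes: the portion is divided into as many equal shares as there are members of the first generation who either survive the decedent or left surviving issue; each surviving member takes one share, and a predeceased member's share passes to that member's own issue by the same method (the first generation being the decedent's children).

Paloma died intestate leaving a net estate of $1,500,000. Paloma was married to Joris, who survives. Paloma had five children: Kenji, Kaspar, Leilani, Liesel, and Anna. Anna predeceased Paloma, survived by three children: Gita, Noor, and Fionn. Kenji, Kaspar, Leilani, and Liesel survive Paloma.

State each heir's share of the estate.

Joris: $375,000; Kenji: $225,000; Kaspar: $225,000; Leilani: $225,000; Liesel: $225,000; Gita: $75,000; Noor: $75,000; Fionn: $75,000

Joris takes one-quarter of $1,500,000 = $375,000. The remaining $1,125,000 passes to the descendants.
The descendants' portion ($1,125,000) is divided into 5 shares of $225,000: Kenji, Kaspar, Leilani, and Liesel each take $225,000; Anna's $225,000 share passes to Anna's issue.
Anna's share ($225,000) is divided into 3 shares of $75,000: Gita, Noor, and Fionn each take $75,000.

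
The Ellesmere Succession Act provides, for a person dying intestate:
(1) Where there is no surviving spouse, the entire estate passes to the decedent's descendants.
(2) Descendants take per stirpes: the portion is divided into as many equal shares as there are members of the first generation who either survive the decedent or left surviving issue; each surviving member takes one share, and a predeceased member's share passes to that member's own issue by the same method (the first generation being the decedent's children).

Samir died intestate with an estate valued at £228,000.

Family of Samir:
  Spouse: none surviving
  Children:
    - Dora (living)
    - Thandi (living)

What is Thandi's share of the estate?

Thandi receives £114,000.

The entire £228,000 passes to the descendants.
That amount (£228,000) is divided into 2 shares of £114,000: Dora and Thandi each take £114,000.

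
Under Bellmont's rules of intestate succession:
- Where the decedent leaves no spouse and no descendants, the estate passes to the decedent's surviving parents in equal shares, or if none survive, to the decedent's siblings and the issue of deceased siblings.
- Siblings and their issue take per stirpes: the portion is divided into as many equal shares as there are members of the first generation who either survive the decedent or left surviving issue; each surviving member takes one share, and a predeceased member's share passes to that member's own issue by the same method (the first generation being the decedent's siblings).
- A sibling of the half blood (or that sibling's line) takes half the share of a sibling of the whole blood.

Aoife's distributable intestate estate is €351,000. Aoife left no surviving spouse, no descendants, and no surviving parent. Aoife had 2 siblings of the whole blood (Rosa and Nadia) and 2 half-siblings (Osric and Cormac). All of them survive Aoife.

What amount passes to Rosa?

The entire €351,000 passes to the siblings and their issue.
Counting each half-blood sibling's line as half a unit, there are 3 units in €351,000, so one unit is €117,000. Whole-blood lines (Rosa and Nadia) take €117,000 each; half-blood lines (Osric and Cormac) take €58,500 each.

Rosa receives €117,000.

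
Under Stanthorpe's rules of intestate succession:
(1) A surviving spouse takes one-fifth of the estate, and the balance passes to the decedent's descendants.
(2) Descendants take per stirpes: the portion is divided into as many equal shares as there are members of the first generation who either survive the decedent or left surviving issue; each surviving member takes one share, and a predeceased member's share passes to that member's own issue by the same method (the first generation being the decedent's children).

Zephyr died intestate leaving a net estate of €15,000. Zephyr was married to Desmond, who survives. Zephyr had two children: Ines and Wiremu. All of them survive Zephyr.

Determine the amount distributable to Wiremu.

Wiremu receives €6,000.

Desmond takes one-fifth of €15,000 = €3,000. The remaining €12,000 passes to the descendants.
The descendants' portion (€12,000) is divided into 2 shares of €6,000: Ines and Wiremu each take €6,000.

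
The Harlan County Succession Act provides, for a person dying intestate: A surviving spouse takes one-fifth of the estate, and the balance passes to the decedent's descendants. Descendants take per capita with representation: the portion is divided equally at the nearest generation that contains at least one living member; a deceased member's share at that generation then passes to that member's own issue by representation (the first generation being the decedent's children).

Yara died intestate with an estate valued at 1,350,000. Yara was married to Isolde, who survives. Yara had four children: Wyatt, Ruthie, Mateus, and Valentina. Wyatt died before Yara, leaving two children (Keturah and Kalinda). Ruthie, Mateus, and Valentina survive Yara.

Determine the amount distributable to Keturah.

Isolde takes one-fifth of 1,350,000 = 270,000. The remaining 1,080,000 passes to the descendants.
The descendants' portion (1,080,000) is divided into 4 shares of 270,000: Ruthie, Mateus, and Valentina each take 270,000; Wyatt's 270,000 share passes to Wyatt's issue.
Wyatt's share (270,000) is divided into 2 shares of 135,000: Keturah and Kalinda each take 135,000.

Keturah receives 135,000.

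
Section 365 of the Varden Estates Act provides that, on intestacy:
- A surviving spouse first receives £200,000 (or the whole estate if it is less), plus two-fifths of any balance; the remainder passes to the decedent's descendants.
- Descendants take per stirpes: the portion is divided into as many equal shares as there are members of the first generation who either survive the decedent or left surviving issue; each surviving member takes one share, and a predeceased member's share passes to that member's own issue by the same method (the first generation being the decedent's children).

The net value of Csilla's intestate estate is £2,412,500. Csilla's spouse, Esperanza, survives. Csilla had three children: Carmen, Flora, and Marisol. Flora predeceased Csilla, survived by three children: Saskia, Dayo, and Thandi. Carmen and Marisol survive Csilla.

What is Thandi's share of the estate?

Thandi receives £147,500.

Esperanza first takes £200,000, leaving a balance of £2,212,500. Esperanza then takes two-fifths of the balance (£885,000), for a total of £1,085,000. The remaining £1,327,500 passes to the descendants.
The descendants' portion (£1,327,500) is divided into 3 shares of £442,500: Carmen and Marisol each take £442,500; Flora's £442,500 share passes to Flora's issue.
Flora's share (£442,500) is divided into 3 shares of £147,500: Saskia, Dayo, and Thandi each take £147,500.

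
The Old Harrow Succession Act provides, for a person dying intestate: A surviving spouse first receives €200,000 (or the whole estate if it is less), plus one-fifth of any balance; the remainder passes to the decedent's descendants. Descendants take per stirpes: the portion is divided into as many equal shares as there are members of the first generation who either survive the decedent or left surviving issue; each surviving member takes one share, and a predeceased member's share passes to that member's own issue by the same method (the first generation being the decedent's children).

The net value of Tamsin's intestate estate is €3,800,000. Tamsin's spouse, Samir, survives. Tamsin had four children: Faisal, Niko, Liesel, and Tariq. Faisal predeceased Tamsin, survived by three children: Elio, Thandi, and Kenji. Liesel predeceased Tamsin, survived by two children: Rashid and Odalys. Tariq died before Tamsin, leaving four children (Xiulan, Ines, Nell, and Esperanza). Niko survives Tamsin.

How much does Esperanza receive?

Esperanza receives €180,000.

Samir first takes €200,000, leaving a balance of €3,600,000. Samir then takes one-fifth of the balance (€720,000), for a total of €920,000. The remaining €2,880,000 passes to the descendants.
The descendants' portion (€2,880,000) is divided into 4 shares of €720,000: Niko takes €720,000; Faisal's €720,000 share passes to Faisal's issue; Liesel's €720,000 share passes to Liesel's issue; Tariq's €720,000 share passes to Tariq's issue.
Faisal's share (€720,000) is divided into 3 shares of €240,000: Elio, Thandi, and Kenji each take €240,000.
Liesel's share (€720,000) is divided into 2 shares of €360,000: Rashid and Odalys each take €360,000.
Tariq's share (€720,000) is divided into 4 shares of €180,000: Xiulan, Ines, Nell, and Esperanza each take €180,000.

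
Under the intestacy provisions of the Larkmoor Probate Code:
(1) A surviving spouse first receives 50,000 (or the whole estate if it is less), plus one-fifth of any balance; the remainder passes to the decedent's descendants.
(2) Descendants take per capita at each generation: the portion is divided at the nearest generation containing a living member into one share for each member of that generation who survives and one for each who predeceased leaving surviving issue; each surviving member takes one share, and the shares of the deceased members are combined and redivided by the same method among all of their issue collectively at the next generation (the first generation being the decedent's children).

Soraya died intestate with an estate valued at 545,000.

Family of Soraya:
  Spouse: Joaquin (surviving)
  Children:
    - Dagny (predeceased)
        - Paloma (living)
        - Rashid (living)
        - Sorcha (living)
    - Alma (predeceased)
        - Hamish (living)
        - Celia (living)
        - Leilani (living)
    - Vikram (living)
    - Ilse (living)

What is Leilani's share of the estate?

Leilani receives 33,000.

Joaquin first takes 50,000, leaving a balance of 495,000. Joaquin then takes one-fifth of the balance (99,000), for a total of 149,000. The remaining 396,000 passes to the descendants.
The descendants' portion (396,000) is divided at the children's generation into 4 shares of 99,000. Vikram and Ilse each take 99,000. The 2 shares of the deceased (Dagny and Alma) are combined into a pool of 198,000.
That pool (198,000) is divided at the grandchildren's generation equally among Paloma, Rashid, Sorcha, Hamish, Celia, and Leilani: 33,000 each.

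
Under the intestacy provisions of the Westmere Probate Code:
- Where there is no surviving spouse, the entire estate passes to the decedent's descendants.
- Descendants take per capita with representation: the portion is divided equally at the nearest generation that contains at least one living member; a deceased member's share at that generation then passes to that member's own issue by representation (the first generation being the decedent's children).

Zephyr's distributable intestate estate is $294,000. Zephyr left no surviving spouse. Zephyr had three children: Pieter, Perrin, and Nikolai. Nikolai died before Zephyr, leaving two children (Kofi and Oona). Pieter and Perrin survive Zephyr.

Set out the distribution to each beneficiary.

The entire $294,000 passes to the descendants.
That amount ($294,000) is divided into 3 shares of $98,000: Pieter and Perrin each take $98,000; Nikolai's $98,000 share passes to Nikolai's issue.
Nikolai's share ($98,000) is divided into 2 shares of $49,000: Kofi and Oona each take $49,000.

Pieter: $98,000; Perrin: $98,000; Kofi: $49,000; Oona: $49,000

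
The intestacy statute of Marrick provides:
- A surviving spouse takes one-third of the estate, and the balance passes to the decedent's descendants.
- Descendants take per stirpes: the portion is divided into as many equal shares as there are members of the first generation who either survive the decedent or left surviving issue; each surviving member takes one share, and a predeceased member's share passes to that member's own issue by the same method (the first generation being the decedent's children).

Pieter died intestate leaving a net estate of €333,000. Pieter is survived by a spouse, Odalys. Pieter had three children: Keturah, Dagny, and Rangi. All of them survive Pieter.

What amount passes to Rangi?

Rangi receives €74,000.

Odalys takes one-third of €333,000 = €111,000. The remaining €222,000 passes to the descendants.
The descendants' portion (€222,000) is divided into 3 shares of €74,000: Keturah, Dagny, and Rangi each take €74,000.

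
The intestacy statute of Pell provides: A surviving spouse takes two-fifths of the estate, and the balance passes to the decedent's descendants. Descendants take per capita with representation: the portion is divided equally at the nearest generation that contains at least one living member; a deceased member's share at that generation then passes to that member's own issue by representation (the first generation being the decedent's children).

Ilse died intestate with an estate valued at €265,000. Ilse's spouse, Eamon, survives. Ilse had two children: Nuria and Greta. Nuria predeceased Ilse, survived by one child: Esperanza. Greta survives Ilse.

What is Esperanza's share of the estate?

Esperanza receives €79,500.

Eamon takes two-fifths of €265,000 = €106,000. The remaining €159,000 passes to the descendants.
The descendants' portion (€159,000) is divided into 2 shares of €79,500: Greta takes €79,500; Nuria's €79,500 share passes to Nuria's issue.
Nuria's share (€79,500) passes entirely to Esperanza.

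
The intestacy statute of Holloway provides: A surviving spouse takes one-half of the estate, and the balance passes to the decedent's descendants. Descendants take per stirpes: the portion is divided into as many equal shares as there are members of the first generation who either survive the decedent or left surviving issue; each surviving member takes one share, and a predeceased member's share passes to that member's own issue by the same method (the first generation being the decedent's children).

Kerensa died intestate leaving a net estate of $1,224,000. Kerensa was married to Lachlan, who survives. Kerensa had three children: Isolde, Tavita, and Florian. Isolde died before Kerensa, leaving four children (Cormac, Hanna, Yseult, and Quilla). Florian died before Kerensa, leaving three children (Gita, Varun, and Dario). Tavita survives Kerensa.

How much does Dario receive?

Dario receives $68,000.

Lachlan takes one-half of $1,224,000 = $612,000. The remaining $612,000 passes to the descendants.
The descendants' portion ($612,000) is divided into 3 shares of $204,000: Tavita takes $204,000; Isolde's $204,000 share passes to Isolde's issue; Florian's $204,000 share passes to Florian's issue.
Isolde's share ($204,000) is divided into 4 shares of $51,000: Cormac, Hanna, Yseult, and Quilla each take $51,000.
Florian's share ($204,000) is divided into 3 shares of $68,000: Gita, Varun, and Dario each take $68,000.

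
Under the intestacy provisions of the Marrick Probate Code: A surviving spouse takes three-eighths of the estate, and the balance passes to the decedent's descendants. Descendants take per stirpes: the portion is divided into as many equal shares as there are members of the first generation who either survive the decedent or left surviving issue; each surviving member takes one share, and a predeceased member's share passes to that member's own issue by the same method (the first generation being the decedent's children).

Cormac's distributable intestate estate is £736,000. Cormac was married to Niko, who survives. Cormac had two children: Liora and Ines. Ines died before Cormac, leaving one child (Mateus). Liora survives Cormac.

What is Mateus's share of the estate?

Mateus receives £230,000.

Niko takes three-eighths of £736,000 = £276,000. The remaining £460,000 passes to the descendants.
The descendants' portion (£460,000) is divided into 2 shares of £230,000: Liora takes £230,000; Ines's £230,000 share passes to Ines's issue.
Ines's share (£230,000) passes entirely to Mateus.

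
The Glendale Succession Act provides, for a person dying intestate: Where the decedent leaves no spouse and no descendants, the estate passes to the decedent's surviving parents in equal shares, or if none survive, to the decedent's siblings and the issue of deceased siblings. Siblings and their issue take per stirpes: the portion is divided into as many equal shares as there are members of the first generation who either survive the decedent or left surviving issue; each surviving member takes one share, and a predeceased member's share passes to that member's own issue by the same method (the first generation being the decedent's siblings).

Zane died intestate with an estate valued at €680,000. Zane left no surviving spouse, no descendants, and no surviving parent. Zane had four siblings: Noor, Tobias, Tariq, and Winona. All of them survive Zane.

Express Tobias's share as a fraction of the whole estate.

The entire €680,000 passes to the siblings and their issue.
That amount (€680,000) is divided into 4 shares of €170,000: Noor, Tobias, Tariq, and Winona each take €170,000.

Tobias receives 1/4 of the estate.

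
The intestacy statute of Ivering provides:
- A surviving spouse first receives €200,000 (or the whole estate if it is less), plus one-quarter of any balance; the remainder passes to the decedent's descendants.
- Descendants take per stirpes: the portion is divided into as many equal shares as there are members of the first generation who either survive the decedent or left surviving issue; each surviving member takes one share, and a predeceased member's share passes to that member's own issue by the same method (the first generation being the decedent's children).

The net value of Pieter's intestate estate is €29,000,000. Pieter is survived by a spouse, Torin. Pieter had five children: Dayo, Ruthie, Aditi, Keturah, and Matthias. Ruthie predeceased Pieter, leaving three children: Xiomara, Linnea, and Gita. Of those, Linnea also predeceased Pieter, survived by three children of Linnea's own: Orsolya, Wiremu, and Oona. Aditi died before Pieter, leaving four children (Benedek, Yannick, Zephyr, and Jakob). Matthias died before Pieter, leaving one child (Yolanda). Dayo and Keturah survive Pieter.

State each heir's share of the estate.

Torin first takes €200,000, leaving a balance of €28,800,000. Torin then takes one-quarter of the balance (€7,200,000), for a total of €7,400,000. The remaining €21,600,000 passes to the descendants.
The descendants' portion (€21,600,000) is divided into 5 shares of €4,320,000: Dayo and Keturah each take €4,320,000; Ruthie's €4,320,000 share passes to Ruthie's issue; Aditi's €4,320,000 share passes to Aditi's issue; Matthias's €4,320,000 share passes to Matthias's issue.
Ruthie's share (€4,320,000) is divided into 3 shares of €1,440,000: Xiomara and Gita each take €1,440,000; Linnea's €1,440,000 share passes to Linnea's issue.
Linnea's share (€1,440,000) is divided into 3 shares of €480,000: Orsolya, Wiremu, and Oona each take €480,000.
Aditi's share (€4,320,000) is divided into 4 shares of €1,080,000: Benedek, Yannick, Zephyr, and Jakob each take €1,080,000.
Matthias's share (€4,320,000) passes entirely to Yolanda.

Torin: €7,400,000; Dayo: €4,320,000; Xiomara: €1,440,000; Orsolya: €480,000; Wiremu: €480,000; Oona: €480,000; Gita: €1,440,000; Benedek: €1,080,000; Yannick: €1,080,000; Zephyr: €1,080,000; Jakob: €1,080,000; Keturah: €4,320,000; Yolanda: €4,320,000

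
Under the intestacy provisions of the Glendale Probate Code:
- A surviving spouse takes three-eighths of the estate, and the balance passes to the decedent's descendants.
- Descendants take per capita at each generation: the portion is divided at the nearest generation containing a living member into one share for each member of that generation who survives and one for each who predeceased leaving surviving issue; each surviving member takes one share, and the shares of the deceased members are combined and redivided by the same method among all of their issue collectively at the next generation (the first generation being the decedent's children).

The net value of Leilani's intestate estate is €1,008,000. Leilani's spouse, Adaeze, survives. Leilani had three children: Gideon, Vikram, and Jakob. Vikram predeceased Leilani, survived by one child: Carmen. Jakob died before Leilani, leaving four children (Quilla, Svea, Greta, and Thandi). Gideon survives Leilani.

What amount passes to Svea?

Svea receives €84,000.

Adaeze takes three-eighths of €1,008,000 = €378,000. The remaining €630,000 passes to the descendants.
The descendants' portion (€630,000) is divided at the children's generation into 3 shares of €210,000. Gideon takes €210,000. The 2 shares of the deceased (Vikram and Jakob) are combined into a pool of €420,000.
That pool (€420,000) is divided at the grandchildren's generation equally among Carmen, Quilla, Svea, Greta, and Thandi: €84,000 each.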